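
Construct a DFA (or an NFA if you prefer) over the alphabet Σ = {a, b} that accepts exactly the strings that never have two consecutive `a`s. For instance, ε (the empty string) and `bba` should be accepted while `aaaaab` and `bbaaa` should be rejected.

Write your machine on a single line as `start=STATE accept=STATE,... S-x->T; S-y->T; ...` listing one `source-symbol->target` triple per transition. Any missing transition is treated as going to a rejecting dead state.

Track partial matches of the forbidden pattern `aa`. State S2 is a dead state reached once `aa` has occurred; every other state accepts. S0 means no part of `aa` is currently matched.
3 states suffice.
        a   b  
>* S0   S1  S0 
 * S1   S2  S0 
   S2   S2  S2 
(> = start, * = accepting)

start=S0; accept=S0,S1; S0-a->S1; S0-b->S0; S1-a->S2; S1-b->S0; S2-a->S2; S2-b->S2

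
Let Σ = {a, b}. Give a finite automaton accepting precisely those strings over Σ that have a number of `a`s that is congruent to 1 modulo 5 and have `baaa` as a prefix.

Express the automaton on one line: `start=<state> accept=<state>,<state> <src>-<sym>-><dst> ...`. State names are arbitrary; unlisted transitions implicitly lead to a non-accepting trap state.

start=q0 accept=q8 q0-a->q1 q0-b->q2 q1-a->q1 q1-b->q1 q2-a->q3 q2-b->q1 q3-a->q4 q3-b->q1 q4-a->q5 q4-b->q1 q5-a->q6 q5-b->q5 q6-a->q7 q6-b->q6 q7-a->q8 q7-b->q7 q8-a->q9 q8-b->q8 q9-a->q5 q9-b->q9

Handle the two conditions separately and then intersect. The first has 5 states tracking the count of `a`s modulo 5; the second has 6 states tracking whether the input so far still matches the prefix `baaa`. A product state is a pair (one from each), accepting exactly when both do. Minimizing collapses redundant product states.
        a   b  
>  q0   q1  q2 
   q1   q1  q1 
   q2   q3  q1 
   q3   q4  q1 
   q4   q5  q1 
   q5   q6  q5 
   q6   q7  q6 
   q7   q8  q7 
 * q8   q9  q8 
   q9   q5  q9 
(> = start, * = accepting)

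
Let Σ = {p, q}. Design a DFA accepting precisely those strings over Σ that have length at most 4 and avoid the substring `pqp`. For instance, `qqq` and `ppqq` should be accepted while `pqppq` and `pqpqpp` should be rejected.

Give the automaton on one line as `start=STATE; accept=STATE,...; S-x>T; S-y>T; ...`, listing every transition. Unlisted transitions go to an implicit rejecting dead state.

Run two small machines in parallel and take their product. One (6 states) tracks the input length, saturating at 5; the other (4 states) tracks partial matches of the forbidden pattern `pqp`. Each combined state is a pair, one component from each; accept when both components accept.
An 18-state machine:
       p  q 
>* A   B  C 
 * B   D  E 
 * C   D  F 
 * D   G  H 
 * E   I  J 
 * F   G  J 
 * G   K  L 
 * H   M  N 
   I   M  M 
 * J   K  N 
 * K   O  P 
 * L   Q  R 
   M   Q  Q 
 * N   O  R 
   O   O  P 
   P   Q  R 
   Q   Q  Q 
   R   O  R 
(> = start, * = accepting)

start=A; accept=A,B,C,D,E,F,G,H,J,K,L,N; A-p>B; A-q>C; B-p>D; B-q>E; C-p>D; C-q>F; D-p>G; D-q>H; E-p>I; E-q>J; F-p>G; F-q>J; G-p>K; G-q>L; H-p>M; H-q>N; I-p>M; I-q>M; J-p>K; J-q>N; K-p>O; K-q>P; L-p>Q; L-q>R; M-p>Q; M-q>Q; N-p>O; N-q>R; O-p>O; O-q>P; P-p>Q; P-q>R; Q-p>Q; Q-q>Q; R-p>O; R-q>R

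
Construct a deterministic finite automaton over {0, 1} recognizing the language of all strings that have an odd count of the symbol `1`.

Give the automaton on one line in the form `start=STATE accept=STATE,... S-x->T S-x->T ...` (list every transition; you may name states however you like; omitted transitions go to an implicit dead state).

start=S0 accept=S1 S0-0->S0 S0-1->S1 S1-0->S1 S1-1->S0

The only thing that matters is how many `1`s have appeared, reduced mod 2. Use one state per residue: S0 for 0, …, S1 for 1. Reading `1` moves to the next residue; anything else stays put. S1 is accepting.
2 states suffice.
        0   1  
>  S0   S0  S1 
 * S1   S1  S0 
(> = start, * = accepting)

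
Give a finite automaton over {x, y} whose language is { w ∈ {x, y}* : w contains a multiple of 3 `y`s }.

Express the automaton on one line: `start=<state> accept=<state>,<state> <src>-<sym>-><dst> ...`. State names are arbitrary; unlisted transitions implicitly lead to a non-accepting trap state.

start=q0 accept=q0 q0-x->q0 q0-y->q1 q1-x->q1 q1-y->q2 q2-x->q2 q2-y->q0

Keep the running count of `y`s modulo 3: each `y` advances along the cycle q0 → q1 → q2 → q0 while other symbols loop. Accept at q0.
With 3 states:
        x   y  
>* q0   q0  q1 
   q1   q1  q2 
   q2   q2  q0 
(> = start, * = accepting)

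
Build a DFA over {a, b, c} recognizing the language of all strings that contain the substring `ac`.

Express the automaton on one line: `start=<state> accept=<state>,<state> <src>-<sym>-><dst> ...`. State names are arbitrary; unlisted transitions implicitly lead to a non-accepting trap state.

States q0..q1 record the length of the longest prefix of `ac` that matches the current input suffix. Reaching q2 means `ac` has been seen, and we stay there forever. Accept from q2.
        a   b   c  
>  q0   q1  q0  q0 
   q1   q1  q0  q2 
 * q2   q2  q2  q2 
(> = start, * = accepting)

start=q0 accept=q2 q0-a->q1 q0-b->q0 q0-c->q0 q1-a->q1 q1-b->q0 q1-c->q2 q2-a->q2 q2-b->q2 q2-c->q2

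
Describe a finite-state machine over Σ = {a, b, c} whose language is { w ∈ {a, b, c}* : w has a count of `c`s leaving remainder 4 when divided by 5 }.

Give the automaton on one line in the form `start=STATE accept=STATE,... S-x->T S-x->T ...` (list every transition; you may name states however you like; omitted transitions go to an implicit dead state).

Keep the running count of `c`s modulo 5: each `c` advances along the cycle q0 → q1 → q2 → q3 → q4 → q0 while other symbols loop. Accept at q4.
5 states suffice.
        a   b   c  
>  q0   q0  q0  q1 
   q1   q1  q1  q2 
   q2   q2  q2  q3 
   q3   q3  q3  q4 
 * q4   q4  q4  q0 
(> = start, * = accepting)

start=q0 accept=q4 q0-a->q0 q0-b->q0 q0-c->q1 q1-a->q1 q1-b->q1 q1-c->q2 q2-a->q2 q2-b->q2 q2-c->q3 q3-a->q3 q3-b->q3 q3-c->q4 q4-a->q4 q4-b->q4 q4-c->q0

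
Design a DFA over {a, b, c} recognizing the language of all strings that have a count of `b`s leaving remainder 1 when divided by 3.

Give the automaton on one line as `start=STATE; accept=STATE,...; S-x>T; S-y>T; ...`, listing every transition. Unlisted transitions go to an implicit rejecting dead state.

The only thing that matters is how many `b`s have appeared, reduced mod 3. Use one state per residue: q0 for 0, …, q2 for 2. Reading `b` moves to the next residue; anything else stays put. q1 is accepting.
3 states suffice.
        a   b   c  
>  q0   q0  q1  q0 
 * q1   q1  q2  q1 
   q2   q2  q0  q2 
(> = start, * = accepting)

start=q0; accept=q1; q0-a>q0; q0-b>q1; q0-c>q0; q1-a>q1; q1-b>q2; q1-c>q1; q2-a>q2; q2-b>q0; q2-c>q2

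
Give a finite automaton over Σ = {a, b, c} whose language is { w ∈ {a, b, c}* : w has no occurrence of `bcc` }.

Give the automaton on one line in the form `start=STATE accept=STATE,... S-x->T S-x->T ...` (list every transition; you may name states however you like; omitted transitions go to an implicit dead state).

This is the complement of 'contains `bcc`'. Use the same substring-matching states — s0 through s3 holding how much of `bcc` has just been matched — but flip the accepting set: everything except the trap s3 accepts.
        a   b   c  
>* s0   s0  s1  s0 
 * s1   s0  s1  s2 
 * s2   s0  s1  s3 
   s3   s3  s3  s3 
(> = start, * = accepting)

start=s0 accept=s0,s1,s2 s0-a->s0 s0-b->s1 s0-c->s0 s1-a->s0 s1-b->s1 s1-c->s2 s2-a->s0 s2-b->s1 s2-c->s3 s3-a->s3 s3-b->s3 s3-c->s3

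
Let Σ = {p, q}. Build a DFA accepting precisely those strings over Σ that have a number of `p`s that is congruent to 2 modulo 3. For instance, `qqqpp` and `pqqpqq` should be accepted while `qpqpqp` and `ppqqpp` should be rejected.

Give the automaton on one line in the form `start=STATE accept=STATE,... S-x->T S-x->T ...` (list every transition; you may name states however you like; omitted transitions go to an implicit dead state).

start=A accept=C A-p->B A-q->A B-p->C B-q->B C-p->A C-q->C

Keep the running count of `p`s modulo 3: each `p` advances along the cycle A → B → C → A while other symbols loop. Accept at C.
A 3-state machine:
       p  q 
>  A   B  A 
   B   C  B 
 * C   A  C 
(> = start, * = accepting)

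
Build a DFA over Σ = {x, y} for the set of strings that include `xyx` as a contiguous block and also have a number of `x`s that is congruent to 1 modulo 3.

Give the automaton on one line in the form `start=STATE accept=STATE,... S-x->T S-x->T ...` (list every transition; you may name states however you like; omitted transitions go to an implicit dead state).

Run two small machines in parallel and take their product. The first has 4 states tracking whether and how much of `xyx` has been seen; the second has 3 states tracking the count of `x`s modulo 3. A product state is a pair (one from each), accepting exactly when both do.
12 states suffice.
       x  y 
>  A   B  A 
   B   C  D 
   C   E  F 
   D   G  H 
   E   B  I 
   F   J  K 
   G   J  G 
   H   C  H 
   I   L  A 
   J   L  J 
   K   E  K 
 * L   G  L 
(> = start, * = accepting)

start=A accept=L A-x->B A-y->A B-x->C B-y->D C-x->E C-y->F D-x->G D-y->H E-x->B E-y->I F-x->J F-y->K G-x->J G-y->G H-x->C H-y->H I-x->L I-y->A J-x->L J-y->J K-x->E K-y->K L-x->G L-y->L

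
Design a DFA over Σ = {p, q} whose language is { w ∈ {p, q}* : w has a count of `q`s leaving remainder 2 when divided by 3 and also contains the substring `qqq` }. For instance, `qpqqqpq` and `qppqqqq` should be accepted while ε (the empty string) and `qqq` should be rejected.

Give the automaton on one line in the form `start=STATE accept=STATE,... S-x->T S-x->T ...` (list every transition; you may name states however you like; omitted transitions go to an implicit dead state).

Run two small machines in parallel and take their product. One (3 states) tracks the count of `q`s modulo 3; the other (4 states) tracks whether and how much of `qqq` has been seen. Each combined state is a pair, one component from each; accept when both components accept.
12 states suffice.
          p    q  
>  S0     S0   S1 
   S1     S2   S3 
   S2     S2   S4 
   S3     S5   S6 
   S4     S5   S7 
   S5     S5   S8 
   S6     S6   S9 
   S7     S0   S9 
   S8     S0  S10 
   S9     S9  S11 
   S10    S2  S11 
 * S11   S11   S6 
(> = start, * = accepting)

start=S0 accept=S11 S0-p->S0 S0-q->S1 S1-p->S2 S1-q->S3 S2-p->S2 S2-q->S4 S3-p->S5 S3-q->S6 S4-p->S5 S4-q->S7 S5-p->S5 S5-q->S8 S6-p->S6 S6-q->S9 S7-p->S0 S7-q->S9 S8-p->S0 S8-q->S10 S9-p->S9 S9-q->S11 S10-p->S2 S10-q->S11 S11-p->S11 S11-q->S6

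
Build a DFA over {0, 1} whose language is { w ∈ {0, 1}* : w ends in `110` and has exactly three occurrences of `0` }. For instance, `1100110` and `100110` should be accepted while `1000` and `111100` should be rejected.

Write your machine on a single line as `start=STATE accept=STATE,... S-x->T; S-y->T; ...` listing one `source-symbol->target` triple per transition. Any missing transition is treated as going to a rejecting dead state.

Run two small machines in parallel and take their product. One (4 states) tracks how much of the suffix `110` has currently been matched; the other (5 states) tracks the count of `0`s, saturating at 4. Each combined state is a pair, one component from each; accept when both components accept.
          0    1  
>  q0     q1   q2 
   q1     q3   q4 
   q2     q1   q5 
   q3     q6   q7 
   q4     q3   q8 
   q5     q9   q5 
   q6    q10  q11 
   q7     q6  q12 
   q8    q13   q8 
   q9     q3   q4 
   q10   q10  q14 
   q11   q10  q15 
   q12   q16  q12 
   q13    q6   q7 
   q14   q10  q17 
   q15   q18  q15 
 * q16   q10  q11 
   q17   q18  q17 
   q18   q10  q14 
(> = start, * = accepting)

start=q0; accept=q16; q0-0->q1; q0-1->q2; q1-0->q3; q1-1->q4; q2-0->q1; q2-1->q5; q3-0->q6; q3-1->q7; q4-0->q3; q4-1->q8; q5-0->q9; q5-1->q5; q6-0->q10; q6-1->q11; q7-0->q6; q7-1->q12; q8-0->q13; q8-1->q8; q9-0->q3; q9-1->q4; q10-0->q10; q10-1->q14; q11-0->q10; q11-1->q15; q12-0->q16; q12-1->q12; q13-0->q6; q13-1->q7; q14-0->q10; q14-1->q17; q15-0->q18; q15-1->q15; q16-0->q10; q16-1->q11; q17-0->q18; q17-1->q17; q18-0->q10; q18-1->q14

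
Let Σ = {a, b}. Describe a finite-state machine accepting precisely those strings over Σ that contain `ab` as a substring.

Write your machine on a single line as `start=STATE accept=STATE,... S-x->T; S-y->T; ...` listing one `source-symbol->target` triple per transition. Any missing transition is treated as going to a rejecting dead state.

start=s0; accept=s2; s0-a->s1; s0-b->s0; s1-a->s1; s1-b->s2; s2-a->s2; s2-b->s2

Track how much of `ab` has been matched so far: state s0 is no progress, s2 is the absorbing accept state reached once `ab` has occurred. Intermediate states record partial matches; on a mismatch, fall back to the longest reusable overlap.
3 states suffice.
        a   b  
>  s0   s1  s0 
   s1   s1  s2 
 * s2   s2  s2 
(> = start, * = accepting)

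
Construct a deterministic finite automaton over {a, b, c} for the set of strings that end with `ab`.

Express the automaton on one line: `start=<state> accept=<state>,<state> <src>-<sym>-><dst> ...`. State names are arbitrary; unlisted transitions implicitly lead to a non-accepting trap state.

Let each state record the length of the longest suffix of the input read so far that is also a prefix of `ab`. q1 means the last symbol is `a`; q2 means the last 2 symbols are `ab`. Accept only at q2, where the string currently ends in `ab`.
        a   b   c  
>  q0   q1  q0  q0 
   q1   q1  q2  q0 
 * q2   q1  q0  q0 
(> = start, * = accepting)

start=q0 accept=q2 q0-a->q1 q0-b->q0 q0-c->q0 q1-a->q1 q1-b->q2 q1-c->q0 q2-a->q1 q2-b->q0 q2-c->q0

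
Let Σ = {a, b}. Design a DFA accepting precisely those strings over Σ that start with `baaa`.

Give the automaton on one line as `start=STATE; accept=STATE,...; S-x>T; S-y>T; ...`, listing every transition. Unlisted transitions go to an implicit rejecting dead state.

start=q0; accept=q4; q0-a>q5; q0-b>q1; q1-a>q2; q1-b>q5; q2-a>q3; q2-b>q5; q3-a>q4; q3-b>q5; q4-a>q4; q4-b>q4; q5-a>q5; q5-b>q5

Check the first 4 symbols one by one: q0 through q3 record how many have matched `baaa` so far; any wrong symbol goes to the dead state q5. After all 4 match we enter the accepting sink q4.
6 states suffice.
        a   b  
>  q0   q5  q1 
   q1   q2  q5 
   q2   q3  q5 
   q3   q4  q5 
 * q4   q4  q4 
   q5   q5  q5 
(> = start, * = accepting)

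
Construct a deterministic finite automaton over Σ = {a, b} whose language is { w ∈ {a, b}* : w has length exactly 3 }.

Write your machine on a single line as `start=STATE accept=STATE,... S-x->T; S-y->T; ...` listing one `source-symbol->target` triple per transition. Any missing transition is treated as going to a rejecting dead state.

We only need to distinguish lengths 0, 1, …, 3, and '>3'. Chain S0 → S1 → S2 → S3 → S4 on every symbol, with S4 looping. Accepting states: {S3}.
With 5 states:
        a   b  
>  S0   S1  S1 
   S1   S2  S2 
   S2   S3  S3 
 * S3   S4  S4 
   S4   S4  S4 
(> = start, * = accepting)

start=S0; accept=S3; S0-a->S1; S0-b->S1; S1-a->S2; S1-b->S2; S2-a->S3; S2-b->S3; S3-a->S4; S3-b->S4; S4-a->S4; S4-b->S4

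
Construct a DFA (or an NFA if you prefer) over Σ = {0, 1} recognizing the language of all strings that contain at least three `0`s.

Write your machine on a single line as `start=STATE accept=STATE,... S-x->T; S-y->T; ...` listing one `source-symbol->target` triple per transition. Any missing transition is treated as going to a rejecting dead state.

Count `0`s, saturating at 4: states S0 through S3 mean 0 through 3 `0`s seen; S4 means more than 3. Each `0` increments (capped at S4); other symbols loop. Accept from {S3, S4}.
        0   1  
>  S0   S1  S0 
   S1   S2  S1 
   S2   S3  S2 
 * S3   S4  S3 
 * S4   S4  S4 
(> = start, * = accepting)

start=S0; accept=S3,S4; S0-0->S1; S0-1->S0; S1-0->S2; S1-1->S1; S2-0->S3; S2-1->S2; S3-0->S4; S3-1->S3; S4-0->S4; S4-1->S4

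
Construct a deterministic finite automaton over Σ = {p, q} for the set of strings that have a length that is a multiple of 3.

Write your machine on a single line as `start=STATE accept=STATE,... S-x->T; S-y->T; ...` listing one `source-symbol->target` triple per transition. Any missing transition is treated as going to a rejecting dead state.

Only the length mod 3 matters, so use a 3-cycle: from any state, every input symbol moves to the next state, wrapping S2 back to S0. Mark S0 accepting.
3 states suffice.
        p   q  
>* S0   S1  S1 
   S1   S2  S2 
   S2   S0  S0 
(> = start, * = accepting)

start=S0; accept=S0; S0-p->S1; S0-q->S1; S1-p->S2; S1-q->S2; S2-p->S0; S2-q->S0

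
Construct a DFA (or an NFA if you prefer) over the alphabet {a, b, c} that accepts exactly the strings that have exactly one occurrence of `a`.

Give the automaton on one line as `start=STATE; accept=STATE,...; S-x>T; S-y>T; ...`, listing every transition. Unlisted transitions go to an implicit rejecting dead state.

start=q0; accept=q1; q0-a>q1; q0-b>q0; q0-c>q0; q1-a>q2; q1-b>q1; q1-c>q1; q2-a>q2; q2-b>q2; q2-c>q2

Only the number of `a`s matters, and only up to 2. Make a chain q0 → q1 → q2 advanced by each `a` (with q2 absorbing); every other symbol self-loops. The accepting set is {q1}.
With 3 states:
        a   b   c  
>  q0   q1  q0  q0 
 * q1   q2  q1  q1 
   q2   q2  q2  q2 
(> = start, * = accepting)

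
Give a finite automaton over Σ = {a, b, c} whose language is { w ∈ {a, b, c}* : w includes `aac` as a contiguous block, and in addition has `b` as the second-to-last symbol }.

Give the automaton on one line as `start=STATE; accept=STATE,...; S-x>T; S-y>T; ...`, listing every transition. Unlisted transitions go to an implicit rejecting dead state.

Handle the two conditions separately and then intersect. The first has 4 states tracking whether and how much of `aac` has been seen; the second has 13 states tracking the last 2 symbols read. A product state is a pair (one from each), accepting exactly when both do. After merging equivalent states the machine shrinks.
With 7 states:
        a   b   c  
>  q0   q1  q0  q0 
   q1   q2  q0  q0 
   q2   q2  q0  q3 
   q3   q3  q4  q3 
   q4   q5  q6  q5 
 * q5   q3  q4  q3 
 * q6   q5  q6  q5 
(> = start, * = accepting)

start=q0; accept=q5,q6; q0-a>q1; q0-b>q0; q0-c>q0; q1-a>q2; q1-b>q0; q1-c>q0; q2-a>q2; q2-b>q0; q2-c>q3; q3-a>q3; q3-b>q4; q3-c>q3; q4-a>q5; q4-b>q6; q4-c>q5; q5-a>q3; q5-b>q4; q5-c>q3; q6-a>q5; q6-b>q6; q6-c>q5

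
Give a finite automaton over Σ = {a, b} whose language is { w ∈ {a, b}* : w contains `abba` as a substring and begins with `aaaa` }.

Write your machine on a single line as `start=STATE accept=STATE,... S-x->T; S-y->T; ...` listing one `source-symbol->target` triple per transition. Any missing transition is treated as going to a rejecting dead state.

start=q0; accept=q12; q0-a->q1; q0-b->q2; q1-a->q3; q1-b->q4; q2-a->q5; q2-b->q2; q3-a->q6; q3-b->q4; q4-a->q5; q4-b->q7; q5-a->q5; q5-b->q4; q6-a->q8; q6-b->q4; q7-a->q9; q7-b->q2; q8-a->q8; q8-b->q10; q9-a->q9; q9-b->q9; q10-a->q8; q10-b->q11; q11-a->q12; q11-b->q13; q12-a->q12; q12-b->q12; q13-a->q8; q13-b->q13

Build one automaton per condition and run them in lockstep. The first has 5 states tracking whether and how much of `abba` has been seen; the second has 6 states tracking whether the input so far still matches the prefix `aaaa`. A product state is a pair (one from each), accepting exactly when both do.
          a    b  
>  q0     q1   q2 
   q1     q3   q4 
   q2     q5   q2 
   q3     q6   q4 
   q4     q5   q7 
   q5     q5   q4 
   q6     q8   q4 
   q7     q9   q2 
   q8     q8  q10 
   q9     q9   q9 
   q10    q8  q11 
   q11   q12  q13 
 * q12   q12  q12 
   q13    q8  q13 
(> = start, * = accepting)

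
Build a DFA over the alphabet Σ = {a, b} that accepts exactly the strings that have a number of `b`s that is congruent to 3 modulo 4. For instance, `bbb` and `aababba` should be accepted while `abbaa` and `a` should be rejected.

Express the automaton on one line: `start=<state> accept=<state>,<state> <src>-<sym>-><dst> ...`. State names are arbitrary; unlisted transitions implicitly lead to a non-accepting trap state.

start=q0 accept=q3 q0-a->q0 q0-b->q1 q1-a->q1 q1-b->q2 q2-a->q2 q2-b->q3 q3-a->q3 q3-b->q0

The only thing that matters is how many `b`s have appeared, reduced mod 4. Use one state per residue: q0 for 0, …, q3 for 3. Reading `b` moves to the next residue; anything else stays put. q3 is accepting.
With 4 states:
        a   b  
>  q0   q0  q1 
   q1   q1  q2 
   q2   q2  q3 
 * q3   q3  q0 
(> = start, * = accepting)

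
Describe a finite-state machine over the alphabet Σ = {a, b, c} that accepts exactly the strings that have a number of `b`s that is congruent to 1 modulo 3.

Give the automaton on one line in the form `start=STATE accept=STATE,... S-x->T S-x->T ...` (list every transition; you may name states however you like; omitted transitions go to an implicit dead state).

start=q0 accept=q1 q0-a->q0 q0-b->q1 q0-c->q0 q1-a->q1 q1-b->q2 q1-c->q1 q2-a->q2 q2-b->q0 q2-c->q2

Keep the running count of `b`s modulo 3: each `b` advances along the cycle q0 → q1 → q2 → q0 while other symbols loop. Accept at q1.
With 3 states:
        a   b   c  
>  q0   q0  q1  q0 
 * q1   q1  q2  q1 
   q2   q2  q0  q2 
(> = start, * = accepting)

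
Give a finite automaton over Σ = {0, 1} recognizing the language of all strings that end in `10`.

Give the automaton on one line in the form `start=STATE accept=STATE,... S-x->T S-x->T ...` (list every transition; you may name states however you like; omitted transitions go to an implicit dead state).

Remember how much of `10` the current input suffix matches. State A means no match yet; B means the last symbol is `1`; C means the last 2 symbols are `10`. Only C accepts. On a mismatch, fall back to the longest proper suffix that is still a prefix of `10`.
3 states suffice.
       0  1 
>  A   A  B 
   B   C  B 
 * C   A  B 
(> = start, * = accepting)

start=A accept=C A-0->A A-1->B B-0->C B-1->B C-0->A C-1->B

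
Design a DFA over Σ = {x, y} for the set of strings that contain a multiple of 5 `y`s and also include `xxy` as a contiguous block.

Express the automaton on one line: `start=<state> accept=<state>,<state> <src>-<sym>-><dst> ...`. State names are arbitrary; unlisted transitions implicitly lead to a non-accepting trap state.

start=q0 accept=q15 q0-x->q1 q0-y->q2 q1-x->q3 q1-y->q2 q2-x->q4 q2-y->q5 q3-x->q3 q3-y->q6 q4-x->q6 q4-y->q5 q5-x->q7 q5-y->q8 q6-x->q6 q6-y->q9 q7-x->q9 q7-y->q8 q8-x->q10 q8-y->q11 q9-x->q9 q9-y->q12 q10-x->q12 q10-y->q11 q11-x->q13 q11-y->q0 q12-x->q12 q12-y->q14 q13-x->q14 q13-y->q0 q14-x->q14 q14-y->q15 q15-x->q15 q15-y->q6

Build one automaton per condition and run them in lockstep. The first has 5 states tracking the count of `y`s modulo 5; the second has 4 states tracking whether and how much of `xxy` has been seen. A product state is a pair (one from each), accepting exactly when both do. Equivalent product states are then merged.
A 16-state machine:
          x    y  
>  q0     q1   q2 
   q1     q3   q2 
   q2     q4   q5 
   q3     q3   q6 
   q4     q6   q5 
   q5     q7   q8 
   q6     q6   q9 
   q7     q9   q8 
   q8    q10  q11 
   q9     q9  q12 
   q10   q12  q11 
   q11   q13   q0 
   q12   q12  q14 
   q13   q14   q0 
   q14   q14  q15 
 * q15   q15   q6 
(> = start, * = accepting)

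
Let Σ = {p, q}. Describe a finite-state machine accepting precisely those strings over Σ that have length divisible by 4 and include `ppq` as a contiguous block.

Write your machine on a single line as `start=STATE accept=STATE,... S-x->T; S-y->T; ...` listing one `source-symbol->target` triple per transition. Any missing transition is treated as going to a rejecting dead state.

start=S0; accept=S11; S0-p->S1; S0-q->S2; S1-p->S3; S1-q->S4; S2-p->S5; S2-q->S4; S3-p->S6; S3-q->S7; S4-p->S8; S4-q->S9; S5-p->S6; S5-q->S9; S6-p->S10; S6-q->S11; S7-p->S11; S7-q->S11; S8-p->S10; S8-q->S0; S9-p->S12; S9-q->S0; S10-p->S13; S10-q->S14; S11-p->S14; S11-q->S14; S12-p->S13; S12-q->S2; S13-p->S3; S13-q->S15; S14-p->S15; S14-q->S15; S15-p->S7; S15-q->S7

Handle the two conditions separately and then intersect. One (4 states) tracks the input length modulo 4; the other (4 states) tracks whether and how much of `ppq` has been seen. Each combined state is a pair, one component from each; accept when both components accept.
          p    q  
>  S0     S1   S2 
   S1     S3   S4 
   S2     S5   S4 
   S3     S6   S7 
   S4     S8   S9 
   S5     S6   S9 
   S6    S10  S11 
   S7    S11  S11 
   S8    S10   S0 
   S9    S12   S0 
   S10   S13  S14 
 * S11   S14  S14 
   S12   S13   S2 
   S13    S3  S15 
   S14   S15  S15 
   S15    S7   S7 
(> = start, * = accepting)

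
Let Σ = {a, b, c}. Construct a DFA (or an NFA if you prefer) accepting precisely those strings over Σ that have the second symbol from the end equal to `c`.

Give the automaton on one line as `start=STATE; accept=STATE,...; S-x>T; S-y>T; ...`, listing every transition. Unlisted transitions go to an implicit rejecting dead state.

Because acceptance depends on a position counted from the end, the machine has to buffer the most recent 2 symbols. Make each state the string of the last up-to-2 symbols read; on input `x` shift the window left and append `x`. Accept when the buffered window has length 2 and begins with `c`.
With 13 states:
          a    b    c  
>  S0     S1   S2   S3 
   S1     S4   S5   S6 
   S2     S7   S8   S9 
   S3    S10  S11  S12 
   S4     S4   S5   S6 
   S5     S7   S8   S9 
   S6    S10  S11  S12 
   S7     S4   S5   S6 
   S8     S7   S8   S9 
   S9    S10  S11  S12 
 * S10    S4   S5   S6 
 * S11    S7   S8   S9 
 * S12   S10  S11  S12 
(> = start, * = accepting)

start=S0; accept=S10,S11,S12; S0-a>S1; S0-b>S2; S0-c>S3; S1-a>S4; S1-b>S5; S1-c>S6; S2-a>S7; S2-b>S8; S2-c>S9; S3-a>S10; S3-b>S11; S3-c>S12; S4-a>S4; S4-b>S5; S4-c>S6; S5-a>S7; S5-b>S8; S5-c>S9; S6-a>S10; S6-b>S11; S6-c>S12; S7-a>S4; S7-b>S5; S7-c>S6; S8-a>S7; S8-b>S8; S8-c>S9; S9-a>S10; S9-b>S11; S9-c>S12; S10-a>S4; S10-b>S5; S10-c>S6; S11-a>S7; S11-b>S8; S11-c>S9; S12-a>S10; S12-b>S11; S12-c>S12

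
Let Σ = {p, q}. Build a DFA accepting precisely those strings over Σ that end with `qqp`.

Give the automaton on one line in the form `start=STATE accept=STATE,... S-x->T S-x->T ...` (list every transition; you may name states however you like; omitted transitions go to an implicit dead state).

start=S0 accept=S3 S0-p->S0 S0-q->S1 S1-p->S0 S1-q->S2 S2-p->S3 S2-q->S2 S3-p->S0 S3-q->S1

Remember how much of `qqp` the current input suffix matches. State S0 means no match yet; S1 means the last symbol is `q`; S2 means the last 2 symbols are `qq`; S3 means the last 3 symbols are `qqp`. Only S3 accepts. On a mismatch, fall back to the longest proper suffix that is still a prefix of `qqp`.
        p   q  
>  S0   S0  S1 
   S1   S0  S2 
   S2   S3  S2 
 * S3   S0  S1 
(> = start, * = accepting)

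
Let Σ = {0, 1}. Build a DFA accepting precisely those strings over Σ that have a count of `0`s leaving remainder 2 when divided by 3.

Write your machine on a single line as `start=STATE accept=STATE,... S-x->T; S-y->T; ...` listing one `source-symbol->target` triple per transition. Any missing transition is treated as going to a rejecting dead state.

The only thing that matters is how many `0`s have appeared, reduced mod 3. Use one state per residue: A for 0, …, C for 2. Reading `0` moves to the next residue; anything else stays put. C is accepting.
3 states suffice.
       0  1 
>  A   B  A 
   B   C  B 
 * C   A  C 
(> = start, * = accepting)

start=A; accept=C; A-0->B; A-1->A; B-0->C; B-1->B; C-0->A; C-1->C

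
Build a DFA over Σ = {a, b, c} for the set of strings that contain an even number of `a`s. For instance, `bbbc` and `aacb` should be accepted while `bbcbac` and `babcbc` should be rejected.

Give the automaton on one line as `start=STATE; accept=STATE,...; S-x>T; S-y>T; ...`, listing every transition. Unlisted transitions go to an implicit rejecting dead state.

start=q0; accept=q0; q0-a>q1; q0-b>q0; q0-c>q0; q1-a>q0; q1-b>q1; q1-c>q1

The only thing that matters is how many `a`s have appeared, reduced mod 2. Use one state per residue: q0 for 0, …, q1 for 1. Reading `a` moves to the next residue; anything else stays put. q0 is accepting.
        a   b   c  
>* q0   q1  q0  q0 
   q1   q0  q1  q1 
(> = start, * = accepting)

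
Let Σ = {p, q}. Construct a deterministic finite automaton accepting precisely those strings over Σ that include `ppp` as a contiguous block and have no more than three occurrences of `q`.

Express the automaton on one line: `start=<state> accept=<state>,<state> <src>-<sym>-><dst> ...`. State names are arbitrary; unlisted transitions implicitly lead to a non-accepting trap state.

Run two small machines in parallel and take their product. One (4 states) tracks whether and how much of `ppp` has been seen; the other (5 states) tracks the count of `q`s, saturating at 4. Each combined state is a pair, one component from each; accept when both components accept. Equivalent product states are then merged.
17 states suffice.
       p  q 
>  A   B  C 
   B   D  C 
   C   E  F 
   D   G  C 
   E   H  F 
   F   I  J 
 * G   G  K 
   H   K  F 
   I   L  J 
   J   M  N 
 * K   K  O 
   L   O  J 
   M   P  N 
   N   N  N 
 * O   O  Q 
   P   Q  N 
 * Q   Q  N 
(> = start, * = accepting)

start=A accept=G,K,O,Q A-p->B A-q->C B-p->D B-q->C C-p->E C-q->F D-p->G D-q->C E-p->H E-q->F F-p->I F-q->J G-p->G G-q->K H-p->K H-q->F I-p->L I-q->J J-p->M J-q->N K-p->K K-q->O L-p->O L-q->J M-p->P M-q->N N-p->N N-q->N O-p->O O-q->Q P-p->Q P-q->N Q-p->Q Q-q->N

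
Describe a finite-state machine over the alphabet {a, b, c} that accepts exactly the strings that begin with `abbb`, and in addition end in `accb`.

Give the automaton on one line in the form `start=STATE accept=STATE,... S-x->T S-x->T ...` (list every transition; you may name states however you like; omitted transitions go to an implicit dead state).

Handle the two conditions separately and then intersect. One (6 states) tracks whether the input so far still matches the prefix `abbb`; the other (5 states) tracks how much of the suffix `accb` has currently been matched. Each combined state is a pair, one component from each; accept when both components accept.
With 14 states:
          a    b    c  
>  S0     S1   S2   S2 
   S1     S3   S4   S5 
   S2     S3   S2   S2 
   S3     S3   S2   S5 
   S4     S3   S6   S2 
   S5     S3   S2   S7 
   S6     S3   S8   S2 
   S7     S3   S9   S2 
   S8    S10   S8   S8 
   S9     S3   S2   S2 
   S10   S10   S8  S11 
   S11   S10   S8  S12 
   S12   S10  S13   S8 
 * S13   S10   S8   S8 
(> = start, * = accepting)

start=S0 accept=S13 S0-a->S1 S0-b->S2 S0-c->S2 S1-a->S3 S1-b->S4 S1-c->S5 S2-a->S3 S2-b->S2 S2-c->S2 S3-a->S3 S3-b->S2 S3-c->S5 S4-a->S3 S4-b->S6 S4-c->S2 S5-a->S3 S5-b->S2 S5-c->S7 S6-a->S3 S6-b->S8 S6-c->S2 S7-a->S3 S7-b->S9 S7-c->S2 S8-a->S10 S8-b->S8 S8-c->S8 S9-a->S3 S9-b->S2 S9-c->S2 S10-a->S10 S10-b->S8 S10-c->S11 S11-a->S10 S11-b->S8 S11-c->S12 S12-a->S10 S12-b->S13 S12-c->S8 S13-a->S10 S13-b->S8 S13-c->S8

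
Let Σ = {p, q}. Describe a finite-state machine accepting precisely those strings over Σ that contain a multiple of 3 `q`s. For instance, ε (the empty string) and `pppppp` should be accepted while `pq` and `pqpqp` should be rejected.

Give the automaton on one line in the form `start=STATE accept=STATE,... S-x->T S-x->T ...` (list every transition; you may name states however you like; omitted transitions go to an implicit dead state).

The only thing that matters is how many `q`s have appeared, reduced mod 3. Use one state per residue: S0 for 0, …, S2 for 2. Reading `q` moves to the next residue; anything else stays put. S0 is accepting.
3 states suffice.
        p   q  
>* S0   S0  S1 
   S1   S1  S2 
   S2   S2  S0 
(> = start, * = accepting)

start=S0 accept=S0 S0-p->S0 S0-q->S1 S1-p->S1 S1-q->S2 S2-p->S2 S2-q->S0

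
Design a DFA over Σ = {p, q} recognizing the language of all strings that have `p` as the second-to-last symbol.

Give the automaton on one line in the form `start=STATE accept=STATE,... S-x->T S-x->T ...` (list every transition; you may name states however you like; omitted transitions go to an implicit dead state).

Because acceptance depends on a position counted from the end, the machine has to buffer the most recent 2 symbols. Make each state the string of the last up-to-2 symbols read; on input `x` shift the window left and append `x`. Accept when the buffered window has length 2 and begins with `p`.
A 7-state machine:
        p   q  
>  s0   s1  s2 
   s1   s3  s4 
   s2   s5  s6 
 * s3   s3  s4 
 * s4   s5  s6 
   s5   s3  s4 
   s6   s5  s6 
(> = start, * = accepting)

start=s0 accept=s3,s4 s0-p->s1 s0-q->s2 s1-p->s3 s1-q->s4 s2-p->s5 s2-q->s6 s3-p->s3 s3-q->s4 s4-p->s5 s4-q->s6 s5-p->s3 s5-q->s4 s6-p->s5 s6-q->s6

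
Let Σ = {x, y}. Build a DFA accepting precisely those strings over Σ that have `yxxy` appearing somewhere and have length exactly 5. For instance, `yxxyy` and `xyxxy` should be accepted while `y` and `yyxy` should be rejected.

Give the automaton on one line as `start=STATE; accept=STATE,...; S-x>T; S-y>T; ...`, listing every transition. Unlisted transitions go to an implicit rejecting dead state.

Run two small machines in parallel and take their product. The first has 5 states tracking whether and how much of `yxxy` has been seen; the second has 7 states tracking the input length, saturating at 6. A product state is a pair (one from each), accepting exactly when both do. After merging equivalent states the machine shrinks.
With 11 states:
       x  y 
>  A   B  C 
   B   D  E 
   C   F  E 
   D   D  D 
   E   G  D 
   F   H  D 
   G   I  D 
   H   D  J 
   I   D  K 
   J   K  K 
 * K   D  D 
(> = start, * = accepting)

start=A; accept=K; A-x>B; A-y>C; B-x>D; B-y>E; C-x>F; C-y>E; D-x>D; D-y>D; E-x>G; E-y>D; F-x>H; F-y>D; G-x>I; G-y>D; H-x>D; H-y>J; I-x>D; I-y>K; J-x>K; J-y>K; K-x>D; K-y>D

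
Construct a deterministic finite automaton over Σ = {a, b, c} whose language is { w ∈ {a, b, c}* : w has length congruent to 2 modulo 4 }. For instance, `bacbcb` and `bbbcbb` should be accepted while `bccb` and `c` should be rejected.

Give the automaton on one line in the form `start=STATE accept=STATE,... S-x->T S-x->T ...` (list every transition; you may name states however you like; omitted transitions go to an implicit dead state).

start=q0 accept=q2 q0-a->q1 q0-b->q1 q0-c->q1 q1-a->q2 q1-b->q2 q1-c->q2 q2-a->q3 q2-b->q3 q2-c->q3 q3-a->q0 q3-b->q0 q3-c->q0

Only the length mod 4 matters, so use a 4-cycle: from any state, every input symbol moves to the next state, wrapping q3 back to q0. Mark q2 accepting.
A 4-state machine:
        a   b   c  
>  q0   q1  q1  q1 
   q1   q2  q2  q2 
 * q2   q3  q3  q3 
   q3   q0  q0  q0 
(> = start, * = accepting)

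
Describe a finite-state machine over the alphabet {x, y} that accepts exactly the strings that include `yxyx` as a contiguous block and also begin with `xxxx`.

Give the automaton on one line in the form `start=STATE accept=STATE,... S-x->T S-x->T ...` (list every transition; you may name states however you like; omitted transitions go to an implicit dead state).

Build one automaton per condition and run them in lockstep. The first has 5 states tracking whether and how much of `yxyx` has been seen; the second has 6 states tracking whether the input so far still matches the prefix `xxxx`. A product state is a pair (one from each), accepting exactly when both do. Equivalent product states are then merged.
A 10-state machine:
        x   y  
>  s0   s1  s2 
   s1   s3  s2 
   s2   s2  s2 
   s3   s4  s2 
   s4   s5  s2 
   s5   s5  s6 
   s6   s7  s6 
   s7   s5  s8 
   s8   s9  s6 
 * s9   s9  s9 
(> = start, * = accepting)

start=s0 accept=s9 s0-x->s1 s0-y->s2 s1-x->s3 s1-y->s2 s2-x->s2 s2-y->s2 s3-x->s4 s3-y->s2 s4-x->s5 s4-y->s2 s5-x->s5 s5-y->s6 s6-x->s7 s6-y->s6 s7-x->s5 s7-y->s8 s8-x->s9 s8-y->s6 s9-x->s9 s9-y->s9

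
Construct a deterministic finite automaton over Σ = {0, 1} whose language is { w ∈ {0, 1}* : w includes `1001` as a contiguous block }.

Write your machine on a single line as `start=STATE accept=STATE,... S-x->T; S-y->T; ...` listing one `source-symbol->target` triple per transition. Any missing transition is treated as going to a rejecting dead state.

start=q0; accept=q4; q0-0->q0; q0-1->q1; q1-0->q2; q1-1->q1; q2-0->q3; q2-1->q1; q3-0->q0; q3-1->q4; q4-0->q4; q4-1->q4

States q0..q3 record the length of the longest prefix of `1001` that matches the current input suffix. Reaching q4 means `1001` has been seen, and we stay there forever. Accept from q4.
A 5-state machine:
        0   1  
>  q0   q0  q1 
   q1   q2  q1 
   q2   q3  q1 
   q3   q0  q4 
 * q4   q4  q4 
(> = start, * = accepting)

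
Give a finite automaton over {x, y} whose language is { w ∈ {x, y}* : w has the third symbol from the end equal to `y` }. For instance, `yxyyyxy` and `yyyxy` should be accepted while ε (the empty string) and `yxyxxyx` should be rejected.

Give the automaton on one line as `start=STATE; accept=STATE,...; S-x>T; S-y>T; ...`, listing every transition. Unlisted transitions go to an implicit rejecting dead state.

A DFA must remember the last 3 symbols (since which symbol is third-to-last isn't known until the input ends). Use one state per possible window of the last ≤3 symbols; accept from those whose window starts with `y`.
15 states suffice.
          x    y  
>  S0     S1   S2 
   S1     S3   S4 
   S2     S5   S6 
   S3     S7   S8 
   S4     S9  S10 
   S5    S11  S12 
   S6    S13  S14 
   S7     S7   S8 
   S8     S9  S10 
   S9    S11  S12 
   S10   S13  S14 
 * S11    S7   S8 
 * S12    S9  S10 
 * S13   S11  S12 
 * S14   S13  S14 
(> = start, * = accepting)

start=S0; accept=S11,S12,S13,S14; S0-x>S1; S0-y>S2; S1-x>S3; S1-y>S4; S2-x>S5; S2-y>S6; S3-x>S7; S3-y>S8; S4-x>S9; S4-y>S10; S5-x>S11; S5-y>S12; S6-x>S13; S6-y>S14; S7-x>S7; S7-y>S8; S8-x>S9; S8-y>S10; S9-x>S11; S9-y>S12; S10-x>S13; S10-y>S14; S11-x>S7; S11-y>S8; S12-x>S9; S12-y>S10; S13-x>S11; S13-y>S12; S14-x>S13; S14-y>S14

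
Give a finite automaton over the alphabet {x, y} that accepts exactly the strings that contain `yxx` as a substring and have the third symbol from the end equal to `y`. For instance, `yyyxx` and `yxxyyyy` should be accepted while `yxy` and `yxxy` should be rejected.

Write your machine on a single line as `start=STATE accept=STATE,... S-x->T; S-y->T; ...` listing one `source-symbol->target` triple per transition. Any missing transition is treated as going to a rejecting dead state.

start=q0; accept=q3,q8,q9,q10; q0-x->q0; q0-y->q1; q1-x->q2; q1-y->q1; q2-x->q3; q2-y->q1; q3-x->q4; q3-y->q5; q4-x->q4; q4-y->q5; q5-x->q6; q5-y->q7; q6-x->q3; q6-y->q8; q7-x->q9; q7-y->q10; q8-x->q6; q8-y->q7; q9-x->q3; q9-y->q8; q10-x->q9; q10-y->q10

Build one automaton per condition and run them in lockstep. The first has 4 states tracking whether and how much of `yxx` has been seen; the second has 15 states tracking the last 3 symbols read. A product state is a pair (one from each), accepting exactly when both do. After merging equivalent states the machine shrinks.
An 11-state machine:
          x    y  
>  q0     q0   q1 
   q1     q2   q1 
   q2     q3   q1 
 * q3     q4   q5 
   q4     q4   q5 
   q5     q6   q7 
   q6     q3   q8 
   q7     q9  q10 
 * q8     q6   q7 
 * q9     q3   q8 
 * q10    q9  q10 
(> = start, * = accepting)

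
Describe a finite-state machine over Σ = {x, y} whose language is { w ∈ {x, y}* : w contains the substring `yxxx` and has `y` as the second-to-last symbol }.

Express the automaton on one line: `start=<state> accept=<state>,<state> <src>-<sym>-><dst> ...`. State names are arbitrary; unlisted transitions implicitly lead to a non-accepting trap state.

Run two small machines in parallel and take their product. The first has 5 states tracking whether and how much of `yxxx` has been seen; the second has 7 states tracking the last 2 symbols read. A product state is a pair (one from each), accepting exactly when both do.
12 states suffice.
          x    y  
>  s0     s1   s2 
   s1     s3   s4 
   s2     s5   s6 
   s3     s3   s4 
   s4     s5   s6 
   s5     s7   s4 
   s6     s5   s6 
   s7     s8   s4 
   s8     s8   s9 
   s9    s10  s11 
 * s10    s8   s9 
 * s11   s10  s11 
(> = start, * = accepting)

start=s0 accept=s10,s11 s0-x->s1 s0-y->s2 s1-x->s3 s1-y->s4 s2-x->s5 s2-y->s6 s3-x->s3 s3-y->s4 s4-x->s5 s4-y->s6 s5-x->s7 s5-y->s4 s6-x->s5 s6-y->s6 s7-x->s8 s7-y->s4 s8-x->s8 s8-y->s9 s9-x->s10 s9-y->s11 s10-x->s8 s10-y->s9 s11-x->s10 s11-y->s11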